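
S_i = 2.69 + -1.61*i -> [2.69, 1.08, -0.53, -2.14, -3.75]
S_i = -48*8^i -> [-48, -384, -3072, -24576, -196608]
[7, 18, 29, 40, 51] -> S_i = 7 + 11*i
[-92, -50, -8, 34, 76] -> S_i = -92 + 42*i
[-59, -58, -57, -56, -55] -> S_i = -59 + 1*i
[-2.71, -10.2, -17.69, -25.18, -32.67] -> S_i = -2.71 + -7.49*i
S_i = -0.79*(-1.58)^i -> [-0.79, 1.25, -1.97, 3.12, -4.92]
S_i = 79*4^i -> [79, 316, 1264, 5056, 20224]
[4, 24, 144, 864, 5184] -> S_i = 4*6^i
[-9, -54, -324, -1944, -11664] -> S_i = -9*6^i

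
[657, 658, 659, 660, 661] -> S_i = 657 + 1*i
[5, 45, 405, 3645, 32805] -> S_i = 5*9^i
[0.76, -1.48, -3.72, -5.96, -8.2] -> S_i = 0.76 + -2.24*i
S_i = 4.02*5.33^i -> [4.02, 21.43, 114.2, 608.71, 3244.4]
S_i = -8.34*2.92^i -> [-8.34, -24.35, -71.11, -207.64, -606.31]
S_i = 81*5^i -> [81, 405, 2025, 10125, 50625]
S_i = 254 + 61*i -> [254, 315, 376, 437, 498]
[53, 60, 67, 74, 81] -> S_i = 53 + 7*i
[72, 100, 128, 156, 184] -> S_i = 72 + 28*i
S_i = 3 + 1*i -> [3, 4, 5, 6, 7]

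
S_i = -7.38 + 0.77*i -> [-7.38, -6.61, -5.84, -5.07, -4.3]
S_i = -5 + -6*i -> [-5, -11, -17, -23, -29]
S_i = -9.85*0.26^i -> [-9.85, -2.56, -0.67, -0.17, -0.05]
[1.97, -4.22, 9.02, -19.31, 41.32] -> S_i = 1.97*(-2.14)^i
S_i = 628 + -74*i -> [628, 554, 480, 406, 332]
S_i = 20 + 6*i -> [20, 26, 32, 38, 44]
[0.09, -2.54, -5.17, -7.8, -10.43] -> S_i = 0.09 + -2.63*i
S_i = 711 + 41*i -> [711, 752, 793, 834, 875]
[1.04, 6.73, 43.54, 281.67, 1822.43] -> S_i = 1.04*6.47^i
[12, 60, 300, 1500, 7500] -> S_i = 12*5^i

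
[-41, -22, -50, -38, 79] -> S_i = Random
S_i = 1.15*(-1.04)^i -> [1.15, -1.2, 1.24, -1.29, 1.35]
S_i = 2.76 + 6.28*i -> [2.76, 9.04, 15.32, 21.6, 27.88]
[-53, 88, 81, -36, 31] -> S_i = Random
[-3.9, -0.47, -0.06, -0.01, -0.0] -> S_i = -3.90*0.12^i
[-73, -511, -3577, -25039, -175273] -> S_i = -73*7^i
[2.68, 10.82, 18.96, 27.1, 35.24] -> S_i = 2.68 + 8.14*i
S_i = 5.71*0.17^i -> [5.71, 0.97, 0.17, 0.03, 0.0]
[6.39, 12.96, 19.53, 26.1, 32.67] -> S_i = 6.39 + 6.57*i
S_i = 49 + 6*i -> [49, 55, 61, 67, 73]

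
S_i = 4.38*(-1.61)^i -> [4.38, -7.05, 11.35, -18.28, 29.43]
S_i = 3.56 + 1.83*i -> [3.56, 5.39, 7.22, 9.05, 10.88]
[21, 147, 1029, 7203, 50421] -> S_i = 21*7^i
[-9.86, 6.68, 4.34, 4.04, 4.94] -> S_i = Random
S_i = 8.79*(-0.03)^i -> [8.79, -0.26, 0.01, -0.0, 0.0]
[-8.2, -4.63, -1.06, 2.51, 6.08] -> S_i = -8.20 + 3.57*i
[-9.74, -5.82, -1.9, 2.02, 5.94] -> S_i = -9.74 + 3.92*i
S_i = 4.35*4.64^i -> [4.35, 20.18, 93.65, 434.55, 2016.33]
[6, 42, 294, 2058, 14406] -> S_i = 6*7^i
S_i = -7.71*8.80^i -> [-7.71, -67.85, -597.06, -5254.15, -46236.51]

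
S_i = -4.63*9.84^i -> [-4.63, -45.56, -448.3, -4411.3, -43407.16]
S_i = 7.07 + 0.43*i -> [7.07, 7.5, 7.93, 8.36, 8.79]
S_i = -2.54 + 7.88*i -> [-2.54, 5.34, 13.22, 21.1, 28.98]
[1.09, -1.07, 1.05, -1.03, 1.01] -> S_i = 1.09*(-0.98)^i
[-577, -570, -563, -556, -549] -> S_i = -577 + 7*i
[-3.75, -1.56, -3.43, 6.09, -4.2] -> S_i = Random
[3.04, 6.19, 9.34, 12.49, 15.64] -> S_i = 3.04 + 3.15*i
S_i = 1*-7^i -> [1, -7, 49, -343, 2401]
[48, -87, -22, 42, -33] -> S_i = Random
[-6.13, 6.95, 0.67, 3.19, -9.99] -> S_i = Random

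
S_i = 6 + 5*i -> [6, 11, 16, 21, 26]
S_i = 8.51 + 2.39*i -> [8.51, 10.9, 13.29, 15.68, 18.07]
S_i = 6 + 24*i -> [6, 30, 54, 78, 102]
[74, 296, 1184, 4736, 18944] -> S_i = 74*4^i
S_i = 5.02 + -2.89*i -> [5.02, 2.13, -0.76, -3.65, -6.54]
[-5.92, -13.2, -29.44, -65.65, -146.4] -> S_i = -5.92*2.23^i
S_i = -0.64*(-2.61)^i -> [-0.64, 1.67, -4.36, 11.38, -29.7]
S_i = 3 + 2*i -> [3, 5, 7, 9, 11]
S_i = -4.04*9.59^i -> [-4.04, -38.74, -371.55, -3563.18, -34170.85]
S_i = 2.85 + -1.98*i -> [2.85, 0.87, -1.11, -3.09, -5.07]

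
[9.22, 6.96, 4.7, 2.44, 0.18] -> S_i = 9.22 + -2.26*i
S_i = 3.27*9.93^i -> [3.27, 32.47, 322.44, 3201.81, 31793.97]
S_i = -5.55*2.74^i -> [-5.55, -15.21, -41.67, -114.17, -312.82]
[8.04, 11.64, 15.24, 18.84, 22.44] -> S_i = 8.04 + 3.60*i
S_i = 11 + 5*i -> [11, 16, 21, 26, 31]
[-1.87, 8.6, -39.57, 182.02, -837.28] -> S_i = -1.87*(-4.60)^i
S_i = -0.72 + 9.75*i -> [-0.72, 9.03, 18.78, 28.53, 38.28]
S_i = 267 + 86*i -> [267, 353, 439, 525, 611]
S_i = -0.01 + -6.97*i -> [-0.01, -6.98, -13.95, -20.92, -27.89]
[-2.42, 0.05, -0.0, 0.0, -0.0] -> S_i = -2.42*(-0.02)^i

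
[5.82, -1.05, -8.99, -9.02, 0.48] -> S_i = Random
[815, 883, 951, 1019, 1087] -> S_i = 815 + 68*i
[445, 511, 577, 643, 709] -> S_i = 445 + 66*i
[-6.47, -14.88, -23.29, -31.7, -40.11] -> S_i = -6.47 + -8.41*i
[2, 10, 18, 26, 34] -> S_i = 2 + 8*i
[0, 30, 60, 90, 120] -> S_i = 0 + 30*i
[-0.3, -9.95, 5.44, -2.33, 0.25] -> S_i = Random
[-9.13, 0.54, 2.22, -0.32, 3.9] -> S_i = Random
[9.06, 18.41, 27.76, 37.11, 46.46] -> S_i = 9.06 + 9.35*i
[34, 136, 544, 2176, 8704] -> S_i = 34*4^i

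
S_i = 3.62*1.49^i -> [3.62, 5.39, 8.04, 11.97, 17.84]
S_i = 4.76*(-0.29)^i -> [4.76, -1.38, 0.4, -0.12, 0.03]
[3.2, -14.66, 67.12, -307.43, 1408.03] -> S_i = 3.20*(-4.58)^i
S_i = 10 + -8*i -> [10, 2, -6, -14, -22]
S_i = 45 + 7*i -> [45, 52, 59, 66, 73]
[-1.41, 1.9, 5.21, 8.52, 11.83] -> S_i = -1.41 + 3.31*i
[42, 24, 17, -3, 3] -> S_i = Random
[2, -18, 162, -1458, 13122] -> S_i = 2*-9^i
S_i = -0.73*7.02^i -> [-0.73, -5.12, -35.97, -252.54, -1772.85]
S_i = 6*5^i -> [6, 30, 150, 750, 3750]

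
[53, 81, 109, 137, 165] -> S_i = 53 + 28*i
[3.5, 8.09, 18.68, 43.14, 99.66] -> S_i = 3.50*2.31^i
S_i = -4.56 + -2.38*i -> [-4.56, -6.94, -9.32, -11.7, -14.08]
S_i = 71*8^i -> [71, 568, 4544, 36352, 290816]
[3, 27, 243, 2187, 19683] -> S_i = 3*9^i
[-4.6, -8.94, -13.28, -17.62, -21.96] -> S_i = -4.60 + -4.34*i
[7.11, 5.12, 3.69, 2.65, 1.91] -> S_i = 7.11*0.72^i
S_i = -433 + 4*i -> [-433, -429, -425, -421, -417]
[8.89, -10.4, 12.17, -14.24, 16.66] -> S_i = 8.89*(-1.17)^i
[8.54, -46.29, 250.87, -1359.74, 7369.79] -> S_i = 8.54*(-5.42)^i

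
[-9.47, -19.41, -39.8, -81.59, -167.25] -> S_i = -9.47*2.05^i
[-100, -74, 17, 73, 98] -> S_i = Random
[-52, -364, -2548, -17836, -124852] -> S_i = -52*7^i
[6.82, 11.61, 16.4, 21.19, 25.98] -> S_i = 6.82 + 4.79*i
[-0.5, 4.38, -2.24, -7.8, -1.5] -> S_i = Random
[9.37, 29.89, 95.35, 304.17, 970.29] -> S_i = 9.37*3.19^i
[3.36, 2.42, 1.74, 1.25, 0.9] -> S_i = 3.36*0.72^i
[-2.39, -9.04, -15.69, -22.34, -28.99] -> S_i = -2.39 + -6.65*i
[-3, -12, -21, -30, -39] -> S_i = -3 + -9*i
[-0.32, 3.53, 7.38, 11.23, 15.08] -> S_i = -0.32 + 3.85*i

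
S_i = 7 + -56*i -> [7, -49, -105, -161, -217]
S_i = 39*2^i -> [39, 78, 156, 312, 624]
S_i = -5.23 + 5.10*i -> [-5.23, -0.13, 4.97, 10.07, 15.17]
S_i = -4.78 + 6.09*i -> [-4.78, 1.31, 7.4, 13.49, 19.58]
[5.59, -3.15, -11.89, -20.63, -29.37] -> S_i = 5.59 + -8.74*i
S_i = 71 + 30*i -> [71, 101, 131, 161, 191]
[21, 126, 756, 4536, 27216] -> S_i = 21*6^i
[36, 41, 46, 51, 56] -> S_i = 36 + 5*i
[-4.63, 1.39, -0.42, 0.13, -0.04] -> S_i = -4.63*(-0.30)^i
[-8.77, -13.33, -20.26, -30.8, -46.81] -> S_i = -8.77*1.52^i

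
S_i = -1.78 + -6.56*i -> [-1.78, -8.34, -14.9, -21.46, -28.02]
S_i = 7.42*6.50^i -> [7.42, 48.23, 313.5, 2037.72, 13245.16]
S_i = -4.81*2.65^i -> [-4.81, -12.75, -33.78, -89.51, -237.21]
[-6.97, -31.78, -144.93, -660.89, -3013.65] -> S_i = -6.97*4.56^i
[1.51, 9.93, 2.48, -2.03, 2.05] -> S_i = Random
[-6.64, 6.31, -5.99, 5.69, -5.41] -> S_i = -6.64*(-0.95)^i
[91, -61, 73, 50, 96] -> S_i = Random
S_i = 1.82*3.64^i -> [1.82, 6.62, 24.11, 87.78, 319.5]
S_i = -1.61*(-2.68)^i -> [-1.61, 4.31, -11.56, 30.99, -83.05]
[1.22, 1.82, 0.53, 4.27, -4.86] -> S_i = Random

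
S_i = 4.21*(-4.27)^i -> [4.21, -17.98, 76.76, -327.77, 1399.57]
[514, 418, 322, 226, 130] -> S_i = 514 + -96*i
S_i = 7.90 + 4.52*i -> [7.9, 12.42, 16.94, 21.46, 25.98]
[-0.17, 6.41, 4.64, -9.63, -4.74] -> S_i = Random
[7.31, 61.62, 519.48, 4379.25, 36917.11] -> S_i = 7.31*8.43^i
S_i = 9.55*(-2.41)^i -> [9.55, -23.02, 55.47, -133.68, 322.16]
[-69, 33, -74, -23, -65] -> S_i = Random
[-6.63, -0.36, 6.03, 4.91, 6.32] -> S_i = Random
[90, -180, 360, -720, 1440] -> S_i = 90*-2^i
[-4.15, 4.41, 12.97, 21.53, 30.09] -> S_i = -4.15 + 8.56*i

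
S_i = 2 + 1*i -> [2, 3, 4, 5, 6]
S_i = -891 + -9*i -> [-891, -900, -909, -918, -927]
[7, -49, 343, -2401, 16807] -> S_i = 7*-7^i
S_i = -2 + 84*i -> [-2, 82, 166, 250, 334]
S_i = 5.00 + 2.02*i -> [5.0, 7.02, 9.04, 11.06, 13.08]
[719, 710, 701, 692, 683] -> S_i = 719 + -9*i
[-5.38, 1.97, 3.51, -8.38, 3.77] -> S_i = Random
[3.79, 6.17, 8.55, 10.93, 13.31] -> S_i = 3.79 + 2.38*i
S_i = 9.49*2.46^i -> [9.49, 23.35, 57.43, 141.28, 347.54]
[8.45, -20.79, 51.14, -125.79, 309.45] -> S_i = 8.45*(-2.46)^i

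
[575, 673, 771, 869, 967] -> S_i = 575 + 98*i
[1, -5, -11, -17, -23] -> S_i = 1 + -6*i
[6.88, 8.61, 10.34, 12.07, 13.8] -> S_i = 6.88 + 1.73*i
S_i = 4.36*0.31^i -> [4.36, 1.35, 0.42, 0.13, 0.04]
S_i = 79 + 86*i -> [79, 165, 251, 337, 423]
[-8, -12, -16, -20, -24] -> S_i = -8 + -4*i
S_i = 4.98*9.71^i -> [4.98, 48.36, 469.53, 4559.18, 44269.67]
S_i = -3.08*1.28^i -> [-3.08, -3.94, -5.05, -6.46, -8.27]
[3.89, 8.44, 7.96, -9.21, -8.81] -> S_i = Random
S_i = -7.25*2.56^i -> [-7.25, -18.56, -47.51, -121.63, -311.39]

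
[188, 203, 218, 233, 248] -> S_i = 188 + 15*i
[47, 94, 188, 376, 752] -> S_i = 47*2^i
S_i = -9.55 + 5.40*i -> [-9.55, -4.15, 1.25, 6.65, 12.05]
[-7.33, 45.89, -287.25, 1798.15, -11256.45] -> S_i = -7.33*(-6.26)^i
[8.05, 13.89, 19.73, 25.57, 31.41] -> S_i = 8.05 + 5.84*i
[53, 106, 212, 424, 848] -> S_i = 53*2^i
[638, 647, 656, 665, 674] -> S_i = 638 + 9*i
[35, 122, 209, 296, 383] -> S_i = 35 + 87*i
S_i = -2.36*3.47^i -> [-2.36, -8.19, -28.42, -98.61, -342.16]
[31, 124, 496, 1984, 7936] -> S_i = 31*4^i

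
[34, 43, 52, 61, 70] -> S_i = 34 + 9*i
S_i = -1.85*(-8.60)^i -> [-1.85, 15.91, -136.83, 1176.7, -10119.65]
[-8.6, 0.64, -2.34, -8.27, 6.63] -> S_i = Random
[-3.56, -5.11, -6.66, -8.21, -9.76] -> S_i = -3.56 + -1.55*i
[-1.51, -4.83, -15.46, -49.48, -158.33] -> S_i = -1.51*3.20^i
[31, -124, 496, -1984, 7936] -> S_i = 31*-4^i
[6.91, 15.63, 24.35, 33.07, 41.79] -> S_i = 6.91 + 8.72*i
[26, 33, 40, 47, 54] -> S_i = 26 + 7*i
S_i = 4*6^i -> [4, 24, 144, 864, 5184]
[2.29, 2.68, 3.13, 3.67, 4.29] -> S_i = 2.29*1.17^i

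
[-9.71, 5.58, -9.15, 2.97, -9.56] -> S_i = Random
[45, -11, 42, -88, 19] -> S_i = Random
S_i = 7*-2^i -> [7, -14, 28, -56, 112]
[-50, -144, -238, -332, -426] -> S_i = -50 + -94*i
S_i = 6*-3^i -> [6, -18, 54, -162, 486]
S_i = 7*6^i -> [7, 42, 252, 1512, 9072]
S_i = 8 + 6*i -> [8, 14, 20, 26, 32]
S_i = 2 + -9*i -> [2, -7, -16, -25, -34]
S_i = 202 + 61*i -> [202, 263, 324, 385, 446]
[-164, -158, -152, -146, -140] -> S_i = -164 + 6*i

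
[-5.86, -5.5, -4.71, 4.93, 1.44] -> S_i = Random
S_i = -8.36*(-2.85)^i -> [-8.36, 23.83, -67.9, 193.53, -551.55]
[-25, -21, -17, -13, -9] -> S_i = -25 + 4*i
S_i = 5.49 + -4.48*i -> [5.49, 1.01, -3.47, -7.95, -12.43]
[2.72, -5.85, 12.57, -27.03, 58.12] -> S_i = 2.72*(-2.15)^i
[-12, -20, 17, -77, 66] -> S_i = Random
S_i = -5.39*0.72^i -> [-5.39, -3.88, -2.79, -2.01, -1.45]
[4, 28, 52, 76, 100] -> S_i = 4 + 24*i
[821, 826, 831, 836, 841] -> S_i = 821 + 5*i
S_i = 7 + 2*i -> [7, 9, 11, 13, 15]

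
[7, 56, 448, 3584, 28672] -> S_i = 7*8^i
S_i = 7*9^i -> [7, 63, 567, 5103, 45927]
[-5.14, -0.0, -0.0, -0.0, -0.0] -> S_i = -5.14*0.00^i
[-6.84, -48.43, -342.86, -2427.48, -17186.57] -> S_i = -6.84*7.08^i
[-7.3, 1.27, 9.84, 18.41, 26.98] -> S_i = -7.30 + 8.57*i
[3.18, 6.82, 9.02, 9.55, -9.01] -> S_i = Random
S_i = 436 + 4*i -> [436, 440, 444, 448, 452]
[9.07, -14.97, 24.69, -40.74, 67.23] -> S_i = 9.07*(-1.65)^i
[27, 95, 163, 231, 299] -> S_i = 27 + 68*i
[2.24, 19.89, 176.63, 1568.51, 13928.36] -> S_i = 2.24*8.88^i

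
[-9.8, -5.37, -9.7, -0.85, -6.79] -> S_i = Random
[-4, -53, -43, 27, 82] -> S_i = Random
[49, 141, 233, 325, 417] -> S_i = 49 + 92*i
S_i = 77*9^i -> [77, 693, 6237, 56133, 505197]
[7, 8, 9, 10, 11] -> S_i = 7 + 1*i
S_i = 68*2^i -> [68, 136, 272, 544, 1088]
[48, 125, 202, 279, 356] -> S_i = 48 + 77*i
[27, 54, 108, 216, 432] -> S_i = 27*2^i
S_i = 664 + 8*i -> [664, 672, 680, 688, 696]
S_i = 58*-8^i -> [58, -464, 3712, -29696, 237568]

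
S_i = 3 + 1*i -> [3, 4, 5, 6, 7]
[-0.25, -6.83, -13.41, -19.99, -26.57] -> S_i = -0.25 + -6.58*i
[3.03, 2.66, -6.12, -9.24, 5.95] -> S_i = Random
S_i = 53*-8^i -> [53, -424, 3392, -27136, 217088]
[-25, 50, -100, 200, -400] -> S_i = -25*-2^i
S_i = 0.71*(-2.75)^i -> [0.71, -1.95, 5.37, -14.77, 40.61]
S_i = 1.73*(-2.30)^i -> [1.73, -3.98, 9.15, -21.05, 48.41]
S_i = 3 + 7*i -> [3, 10, 17, 24, 31]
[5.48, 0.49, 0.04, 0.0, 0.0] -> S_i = 5.48*0.09^i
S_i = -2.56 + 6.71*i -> [-2.56, 4.15, 10.86, 17.57, 24.28]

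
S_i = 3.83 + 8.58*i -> [3.83, 12.41, 20.99, 29.57, 38.15]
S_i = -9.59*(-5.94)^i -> [-9.59, 56.96, -338.37, 2009.92, -11938.9]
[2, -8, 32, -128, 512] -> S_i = 2*-4^i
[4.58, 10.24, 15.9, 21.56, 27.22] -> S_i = 4.58 + 5.66*i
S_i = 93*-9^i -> [93, -837, 7533, -67797, 610173]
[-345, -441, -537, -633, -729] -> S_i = -345 + -96*i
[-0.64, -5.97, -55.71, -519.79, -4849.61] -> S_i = -0.64*9.33^i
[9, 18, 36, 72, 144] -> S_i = 9*2^i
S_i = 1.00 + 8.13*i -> [1.0, 9.13, 17.26, 25.39, 33.52]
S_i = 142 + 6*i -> [142, 148, 154, 160, 166]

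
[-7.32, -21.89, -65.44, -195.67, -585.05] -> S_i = -7.32*2.99^i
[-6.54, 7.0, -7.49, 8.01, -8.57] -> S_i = -6.54*(-1.07)^i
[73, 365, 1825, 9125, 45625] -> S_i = 73*5^i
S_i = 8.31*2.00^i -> [8.31, 16.62, 33.24, 66.48, 132.96]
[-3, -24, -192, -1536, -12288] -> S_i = -3*8^i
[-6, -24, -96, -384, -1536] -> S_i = -6*4^i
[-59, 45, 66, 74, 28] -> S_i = Random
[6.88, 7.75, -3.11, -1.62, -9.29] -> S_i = Random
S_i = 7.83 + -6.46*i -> [7.83, 1.37, -5.09, -11.55, -18.01]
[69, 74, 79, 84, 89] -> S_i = 69 + 5*i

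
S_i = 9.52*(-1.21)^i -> [9.52, -11.52, 13.94, -16.87, 20.41]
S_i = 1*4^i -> [1, 4, 16, 64, 256]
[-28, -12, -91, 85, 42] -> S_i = Random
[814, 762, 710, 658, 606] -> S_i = 814 + -52*i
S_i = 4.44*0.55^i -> [4.44, 2.44, 1.34, 0.74, 0.41]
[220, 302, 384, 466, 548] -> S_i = 220 + 82*i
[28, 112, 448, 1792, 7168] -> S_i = 28*4^i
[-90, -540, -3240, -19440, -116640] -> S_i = -90*6^i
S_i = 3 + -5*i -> [3, -2, -7, -12, -17]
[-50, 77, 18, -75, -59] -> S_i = Random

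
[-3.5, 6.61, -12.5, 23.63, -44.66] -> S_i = -3.50*(-1.89)^i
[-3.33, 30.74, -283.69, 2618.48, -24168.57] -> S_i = -3.33*(-9.23)^i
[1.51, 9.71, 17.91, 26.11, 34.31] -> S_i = 1.51 + 8.20*i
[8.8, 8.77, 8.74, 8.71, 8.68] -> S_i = 8.80 + -0.03*i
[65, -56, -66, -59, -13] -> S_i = Random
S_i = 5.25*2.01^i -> [5.25, 10.55, 21.21, 42.63, 85.69]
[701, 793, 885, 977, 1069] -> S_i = 701 + 92*i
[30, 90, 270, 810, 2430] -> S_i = 30*3^i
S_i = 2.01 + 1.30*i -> [2.01, 3.31, 4.61, 5.91, 7.21]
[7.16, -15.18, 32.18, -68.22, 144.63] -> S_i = 7.16*(-2.12)^i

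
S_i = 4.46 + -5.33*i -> [4.46, -0.87, -6.2, -11.53, -16.86]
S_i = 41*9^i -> [41, 369, 3321, 29889, 269001]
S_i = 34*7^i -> [34, 238, 1666, 11662, 81634]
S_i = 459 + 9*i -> [459, 468, 477, 486, 495]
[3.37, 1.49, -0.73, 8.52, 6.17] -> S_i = Random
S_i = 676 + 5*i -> [676, 681, 686, 691, 696]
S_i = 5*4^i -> [5, 20, 80, 320, 1280]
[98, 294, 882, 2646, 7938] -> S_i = 98*3^i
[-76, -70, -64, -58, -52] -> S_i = -76 + 6*i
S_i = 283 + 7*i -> [283, 290, 297, 304, 311]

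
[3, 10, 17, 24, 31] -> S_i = 3 + 7*i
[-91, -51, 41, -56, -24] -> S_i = Random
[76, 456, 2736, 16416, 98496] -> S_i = 76*6^i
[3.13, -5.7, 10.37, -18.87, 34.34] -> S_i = 3.13*(-1.82)^i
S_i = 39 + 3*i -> [39, 42, 45, 48, 51]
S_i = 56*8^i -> [56, 448, 3584, 28672, 229376]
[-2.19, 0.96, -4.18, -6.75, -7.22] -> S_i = Random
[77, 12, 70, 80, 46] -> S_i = Random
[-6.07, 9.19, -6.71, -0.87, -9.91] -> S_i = Random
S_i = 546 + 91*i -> [546, 637, 728, 819, 910]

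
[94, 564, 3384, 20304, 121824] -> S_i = 94*6^i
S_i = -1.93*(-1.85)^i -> [-1.93, 3.57, -6.61, 12.22, -22.61]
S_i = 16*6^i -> [16, 96, 576, 3456, 20736]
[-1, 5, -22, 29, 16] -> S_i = Random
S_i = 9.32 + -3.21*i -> [9.32, 6.11, 2.9, -0.31, -3.52]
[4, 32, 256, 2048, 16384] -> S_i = 4*8^i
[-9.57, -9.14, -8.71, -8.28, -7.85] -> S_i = -9.57 + 0.43*i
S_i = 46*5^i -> [46, 230, 1150, 5750, 28750]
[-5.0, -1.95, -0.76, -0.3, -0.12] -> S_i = -5.00*0.39^i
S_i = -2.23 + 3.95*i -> [-2.23, 1.72, 5.67, 9.62, 13.57]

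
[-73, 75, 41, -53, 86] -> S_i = Random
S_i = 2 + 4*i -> [2, 6, 10, 14, 18]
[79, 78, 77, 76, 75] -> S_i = 79 + -1*i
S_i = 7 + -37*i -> [7, -30, -67, -104, -141]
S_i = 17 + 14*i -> [17, 31, 45, 59, 73]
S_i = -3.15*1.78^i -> [-3.15, -5.61, -9.98, -17.77, -31.62]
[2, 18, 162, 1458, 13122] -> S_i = 2*9^i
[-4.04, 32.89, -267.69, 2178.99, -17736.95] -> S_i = -4.04*(-8.14)^i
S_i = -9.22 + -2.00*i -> [-9.22, -11.22, -13.22, -15.22, -17.22]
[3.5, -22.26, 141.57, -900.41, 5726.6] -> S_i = 3.50*(-6.36)^i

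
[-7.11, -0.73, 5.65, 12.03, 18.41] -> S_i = -7.11 + 6.38*i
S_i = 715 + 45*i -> [715, 760, 805, 850, 895]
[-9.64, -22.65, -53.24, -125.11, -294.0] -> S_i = -9.64*2.35^i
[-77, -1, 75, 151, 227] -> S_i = -77 + 76*i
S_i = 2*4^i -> [2, 8, 32, 128, 512]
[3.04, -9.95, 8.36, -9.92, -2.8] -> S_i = Random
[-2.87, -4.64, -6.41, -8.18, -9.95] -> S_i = -2.87 + -1.77*i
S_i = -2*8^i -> [-2, -16, -128, -1024, -8192]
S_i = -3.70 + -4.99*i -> [-3.7, -8.69, -13.68, -18.67, -23.66]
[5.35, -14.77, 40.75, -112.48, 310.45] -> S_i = 5.35*(-2.76)^i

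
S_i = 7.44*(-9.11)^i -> [7.44, -67.78, 617.46, -5625.07, 51244.4]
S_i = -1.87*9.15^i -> [-1.87, -17.11, -156.56, -1432.53, -13107.68]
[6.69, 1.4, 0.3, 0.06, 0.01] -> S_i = 6.69*0.21^i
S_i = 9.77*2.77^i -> [9.77, 27.06, 74.96, 207.65, 575.19]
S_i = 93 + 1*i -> [93, 94, 95, 96, 97]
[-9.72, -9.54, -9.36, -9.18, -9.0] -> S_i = -9.72 + 0.18*i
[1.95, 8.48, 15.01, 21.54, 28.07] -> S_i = 1.95 + 6.53*i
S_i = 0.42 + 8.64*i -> [0.42, 9.06, 17.7, 26.34, 34.98]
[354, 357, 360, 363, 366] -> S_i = 354 + 3*i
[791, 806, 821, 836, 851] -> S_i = 791 + 15*i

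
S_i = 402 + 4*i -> [402, 406, 410, 414, 418]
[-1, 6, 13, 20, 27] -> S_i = -1 + 7*i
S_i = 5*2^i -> [5, 10, 20, 40, 80]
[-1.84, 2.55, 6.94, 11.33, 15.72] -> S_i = -1.84 + 4.39*i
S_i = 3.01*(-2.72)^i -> [3.01, -8.19, 22.27, -60.57, 164.76]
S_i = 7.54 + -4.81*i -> [7.54, 2.73, -2.08, -6.89, -11.7]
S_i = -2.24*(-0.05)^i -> [-2.24, 0.11, -0.01, 0.0, -0.0]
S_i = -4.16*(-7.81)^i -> [-4.16, 32.49, -253.74, 1981.74, -15477.38]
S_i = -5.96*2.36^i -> [-5.96, -14.07, -33.19, -78.34, -184.88]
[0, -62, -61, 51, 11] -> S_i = Random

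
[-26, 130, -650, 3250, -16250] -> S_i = -26*-5^i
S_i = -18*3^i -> [-18, -54, -162, -486, -1458]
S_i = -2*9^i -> [-2, -18, -162, -1458, -13122]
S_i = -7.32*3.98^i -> [-7.32, -29.13, -115.95, -461.49, -1836.72]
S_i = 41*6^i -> [41, 246, 1476, 8856, 53136]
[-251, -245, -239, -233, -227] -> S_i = -251 + 6*i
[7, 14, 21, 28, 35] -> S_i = 7 + 7*i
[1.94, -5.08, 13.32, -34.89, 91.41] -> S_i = 1.94*(-2.62)^i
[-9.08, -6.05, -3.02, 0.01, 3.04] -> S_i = -9.08 + 3.03*i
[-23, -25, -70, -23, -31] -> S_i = Random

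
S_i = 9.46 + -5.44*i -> [9.46, 4.02, -1.42, -6.86, -12.3]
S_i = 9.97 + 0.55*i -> [9.97, 10.52, 11.07, 11.62, 12.17]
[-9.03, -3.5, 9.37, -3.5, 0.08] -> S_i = Random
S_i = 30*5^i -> [30, 150, 750, 3750, 18750]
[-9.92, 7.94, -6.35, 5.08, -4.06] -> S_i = -9.92*(-0.80)^i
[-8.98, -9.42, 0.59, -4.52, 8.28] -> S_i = Random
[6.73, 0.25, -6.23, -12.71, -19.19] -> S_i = 6.73 + -6.48*i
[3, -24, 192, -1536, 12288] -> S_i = 3*-8^i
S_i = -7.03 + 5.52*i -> [-7.03, -1.51, 4.01, 9.53, 15.05]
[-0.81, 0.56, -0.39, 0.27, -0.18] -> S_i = -0.81*(-0.69)^i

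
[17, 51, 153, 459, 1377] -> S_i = 17*3^i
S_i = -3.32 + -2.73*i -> [-3.32, -6.05, -8.78, -11.51, -14.24]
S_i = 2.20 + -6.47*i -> [2.2, -4.27, -10.74, -17.21, -23.68]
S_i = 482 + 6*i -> [482, 488, 494, 500, 506]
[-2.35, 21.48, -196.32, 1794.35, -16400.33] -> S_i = -2.35*(-9.14)^i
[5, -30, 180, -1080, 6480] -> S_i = 5*-6^i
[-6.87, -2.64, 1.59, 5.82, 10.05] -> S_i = -6.87 + 4.23*i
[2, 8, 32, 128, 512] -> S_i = 2*4^i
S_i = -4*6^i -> [-4, -24, -144, -864, -5184]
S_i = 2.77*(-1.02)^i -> [2.77, -2.83, 2.88, -2.94, 3.0]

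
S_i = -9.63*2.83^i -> [-9.63, -27.25, -77.13, -218.27, -617.69]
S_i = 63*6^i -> [63, 378, 2268, 13608, 81648]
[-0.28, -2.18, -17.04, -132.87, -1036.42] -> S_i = -0.28*7.80^i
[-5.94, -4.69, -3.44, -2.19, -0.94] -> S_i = -5.94 + 1.25*i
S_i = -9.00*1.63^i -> [-9.0, -14.67, -23.91, -38.98, -63.53]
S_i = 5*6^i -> [5, 30, 180, 1080, 6480]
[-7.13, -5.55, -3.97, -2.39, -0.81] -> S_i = -7.13 + 1.58*i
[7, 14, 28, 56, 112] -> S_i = 7*2^i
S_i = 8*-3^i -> [8, -24, 72, -216, 648]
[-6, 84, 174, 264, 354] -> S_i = -6 + 90*i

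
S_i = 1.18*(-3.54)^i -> [1.18, -4.18, 14.79, -52.35, 185.31]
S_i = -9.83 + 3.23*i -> [-9.83, -6.6, -3.37, -0.14, 3.09]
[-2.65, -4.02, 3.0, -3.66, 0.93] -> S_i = Random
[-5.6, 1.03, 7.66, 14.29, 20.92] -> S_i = -5.60 + 6.63*i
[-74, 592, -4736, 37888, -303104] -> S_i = -74*-8^i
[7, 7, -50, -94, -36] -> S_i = Random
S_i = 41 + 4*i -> [41, 45, 49, 53, 57]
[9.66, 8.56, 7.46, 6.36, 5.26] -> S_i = 9.66 + -1.10*i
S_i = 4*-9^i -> [4, -36, 324, -2916, 26244]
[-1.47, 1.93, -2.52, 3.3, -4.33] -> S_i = -1.47*(-1.31)^i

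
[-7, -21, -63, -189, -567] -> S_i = -7*3^i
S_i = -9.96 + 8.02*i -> [-9.96, -1.94, 6.08, 14.1, 22.12]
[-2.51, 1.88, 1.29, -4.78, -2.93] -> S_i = Random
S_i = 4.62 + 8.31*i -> [4.62, 12.93, 21.24, 29.55, 37.86]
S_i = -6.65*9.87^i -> [-6.65, -65.64, -647.82, -6394.01, -63108.85]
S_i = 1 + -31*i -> [1, -30, -61, -92, -123]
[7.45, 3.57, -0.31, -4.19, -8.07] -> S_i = 7.45 + -3.88*i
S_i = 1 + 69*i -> [1, 70, 139, 208, 277]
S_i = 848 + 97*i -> [848, 945, 1042, 1139, 1236]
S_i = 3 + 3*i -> [3, 6, 9, 12, 15]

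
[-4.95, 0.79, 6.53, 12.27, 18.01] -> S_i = -4.95 + 5.74*i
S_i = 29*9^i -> [29, 261, 2349, 21141, 190269]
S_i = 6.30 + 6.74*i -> [6.3, 13.04, 19.78, 26.52, 33.26]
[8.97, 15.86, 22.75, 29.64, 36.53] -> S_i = 8.97 + 6.89*i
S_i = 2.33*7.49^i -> [2.33, 17.45, 130.71, 979.04, 7333.03]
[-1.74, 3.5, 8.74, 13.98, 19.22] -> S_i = -1.74 + 5.24*i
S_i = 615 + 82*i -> [615, 697, 779, 861, 943]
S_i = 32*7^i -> [32, 224, 1568, 10976, 76832]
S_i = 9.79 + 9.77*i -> [9.79, 19.56, 29.33, 39.1, 48.87]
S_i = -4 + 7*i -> [-4, 3, 10, 17, 24]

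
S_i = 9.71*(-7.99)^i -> [9.71, -77.58, 619.89, -4952.9, 39573.67]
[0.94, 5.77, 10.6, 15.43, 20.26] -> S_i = 0.94 + 4.83*i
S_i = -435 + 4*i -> [-435, -431, -427, -423, -419]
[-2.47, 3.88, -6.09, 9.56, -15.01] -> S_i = -2.47*(-1.57)^i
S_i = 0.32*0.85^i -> [0.32, 0.27, 0.23, 0.2, 0.17]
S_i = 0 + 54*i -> [0, 54, 108, 162, 216]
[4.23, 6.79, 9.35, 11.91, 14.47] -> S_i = 4.23 + 2.56*i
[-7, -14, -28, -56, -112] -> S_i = -7*2^i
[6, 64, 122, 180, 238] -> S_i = 6 + 58*i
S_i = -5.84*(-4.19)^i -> [-5.84, 24.47, -102.53, 429.59, -1799.99]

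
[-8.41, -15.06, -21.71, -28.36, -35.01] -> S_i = -8.41 + -6.65*i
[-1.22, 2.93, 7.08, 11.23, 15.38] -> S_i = -1.22 + 4.15*i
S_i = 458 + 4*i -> [458, 462, 466, 470, 474]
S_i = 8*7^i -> [8, 56, 392, 2744, 19208]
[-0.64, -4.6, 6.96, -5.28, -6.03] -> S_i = Random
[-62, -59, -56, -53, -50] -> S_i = -62 + 3*i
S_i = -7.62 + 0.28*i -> [-7.62, -7.34, -7.06, -6.78, -6.5]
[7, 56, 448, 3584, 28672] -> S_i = 7*8^i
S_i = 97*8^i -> [97, 776, 6208, 49664, 397312]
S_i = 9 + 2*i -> [9, 11, 13, 15, 17]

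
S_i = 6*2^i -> [6, 12, 24, 48, 96]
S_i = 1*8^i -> [1, 8, 64, 512, 4096]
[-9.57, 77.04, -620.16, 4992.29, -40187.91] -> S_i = -9.57*(-8.05)^i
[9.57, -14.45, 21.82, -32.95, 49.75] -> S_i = 9.57*(-1.51)^i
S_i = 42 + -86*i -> [42, -44, -130, -216, -302]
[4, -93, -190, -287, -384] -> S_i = 4 + -97*i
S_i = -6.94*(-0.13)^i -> [-6.94, 0.9, -0.12, 0.02, -0.0]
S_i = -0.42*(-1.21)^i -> [-0.42, 0.51, -0.61, 0.74, -0.9]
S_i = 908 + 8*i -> [908, 916, 924, 932, 940]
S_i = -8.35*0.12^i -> [-8.35, -1.0, -0.12, -0.01, -0.0]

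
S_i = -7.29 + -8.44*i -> [-7.29, -15.73, -24.17, -32.61, -41.05]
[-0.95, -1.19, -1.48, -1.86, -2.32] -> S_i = -0.95*1.25^i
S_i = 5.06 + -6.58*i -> [5.06, -1.52, -8.1, -14.68, -21.26]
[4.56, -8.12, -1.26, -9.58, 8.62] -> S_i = Random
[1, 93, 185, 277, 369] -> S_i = 1 + 92*i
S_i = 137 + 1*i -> [137, 138, 139, 140, 141]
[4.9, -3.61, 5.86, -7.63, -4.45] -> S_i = Random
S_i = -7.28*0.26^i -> [-7.28, -1.89, -0.49, -0.13, -0.03]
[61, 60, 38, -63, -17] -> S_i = Random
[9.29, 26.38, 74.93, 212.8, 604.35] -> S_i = 9.29*2.84^i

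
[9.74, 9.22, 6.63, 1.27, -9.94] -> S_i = Random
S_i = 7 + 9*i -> [7, 16, 25, 34, 43]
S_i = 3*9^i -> [3, 27, 243, 2187, 19683]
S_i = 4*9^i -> [4, 36, 324, 2916, 26244]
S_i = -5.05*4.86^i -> [-5.05, -24.54, -119.28, -579.7, -2817.32]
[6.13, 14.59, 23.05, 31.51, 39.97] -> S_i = 6.13 + 8.46*i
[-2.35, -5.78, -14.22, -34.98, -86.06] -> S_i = -2.35*2.46^i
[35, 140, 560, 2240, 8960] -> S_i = 35*4^i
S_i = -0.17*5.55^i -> [-0.17, -0.94, -5.24, -29.06, -161.29]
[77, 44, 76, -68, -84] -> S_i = Random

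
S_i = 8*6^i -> [8, 48, 288, 1728, 10368]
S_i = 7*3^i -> [7, 21, 63, 189, 567]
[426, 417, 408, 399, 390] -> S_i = 426 + -9*i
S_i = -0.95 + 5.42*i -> [-0.95, 4.47, 9.89, 15.31, 20.73]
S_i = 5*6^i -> [5, 30, 180, 1080, 6480]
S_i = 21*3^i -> [21, 63, 189, 567, 1701]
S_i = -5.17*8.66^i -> [-5.17, -44.77, -387.73, -3357.72, -29077.84]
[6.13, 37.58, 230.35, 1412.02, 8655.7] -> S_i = 6.13*6.13^i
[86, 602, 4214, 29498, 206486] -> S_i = 86*7^i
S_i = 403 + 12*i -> [403, 415, 427, 439, 451]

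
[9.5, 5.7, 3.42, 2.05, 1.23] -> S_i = 9.50*0.60^i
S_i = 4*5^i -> [4, 20, 100, 500, 2500]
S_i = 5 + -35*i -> [5, -30, -65, -100, -135]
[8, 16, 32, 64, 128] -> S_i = 8*2^i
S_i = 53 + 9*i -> [53, 62, 71, 80, 89]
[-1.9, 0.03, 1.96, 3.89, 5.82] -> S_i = -1.90 + 1.93*i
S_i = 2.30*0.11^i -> [2.3, 0.25, 0.03, 0.0, 0.0]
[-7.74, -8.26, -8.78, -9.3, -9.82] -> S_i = -7.74 + -0.52*i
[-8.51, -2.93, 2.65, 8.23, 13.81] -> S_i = -8.51 + 5.58*i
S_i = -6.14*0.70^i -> [-6.14, -4.3, -3.01, -2.11, -1.47]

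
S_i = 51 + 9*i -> [51, 60, 69, 78, 87]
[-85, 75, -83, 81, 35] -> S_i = Random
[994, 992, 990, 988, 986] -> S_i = 994 + -2*i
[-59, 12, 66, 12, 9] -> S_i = Random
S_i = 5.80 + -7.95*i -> [5.8, -2.15, -10.1, -18.05, -26.0]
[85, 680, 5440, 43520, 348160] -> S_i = 85*8^i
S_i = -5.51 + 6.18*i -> [-5.51, 0.67, 6.85, 13.03, 19.21]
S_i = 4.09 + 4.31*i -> [4.09, 8.4, 12.71, 17.02, 21.33]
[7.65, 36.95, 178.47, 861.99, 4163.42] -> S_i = 7.65*4.83^i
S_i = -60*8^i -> [-60, -480, -3840, -30720, -245760]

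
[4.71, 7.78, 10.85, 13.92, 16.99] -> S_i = 4.71 + 3.07*i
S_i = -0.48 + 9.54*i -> [-0.48, 9.06, 18.6, 28.14, 37.68]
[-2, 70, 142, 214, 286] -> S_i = -2 + 72*i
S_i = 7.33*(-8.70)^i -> [7.33, -63.77, 554.81, -4826.83, 41993.39]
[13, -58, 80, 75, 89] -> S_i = Random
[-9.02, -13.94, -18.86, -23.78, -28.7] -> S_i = -9.02 + -4.92*i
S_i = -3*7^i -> [-3, -21, -147, -1029, -7203]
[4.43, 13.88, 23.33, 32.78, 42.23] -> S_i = 4.43 + 9.45*i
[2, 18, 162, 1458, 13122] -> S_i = 2*9^i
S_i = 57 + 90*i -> [57, 147, 237, 327, 417]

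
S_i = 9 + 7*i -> [9, 16, 23, 30, 37]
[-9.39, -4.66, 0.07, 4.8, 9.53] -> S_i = -9.39 + 4.73*i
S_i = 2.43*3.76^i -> [2.43, 9.14, 34.35, 129.17, 485.69]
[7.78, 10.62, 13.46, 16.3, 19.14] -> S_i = 7.78 + 2.84*i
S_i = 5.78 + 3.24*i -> [5.78, 9.02, 12.26, 15.5, 18.74]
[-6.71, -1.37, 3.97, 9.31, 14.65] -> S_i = -6.71 + 5.34*i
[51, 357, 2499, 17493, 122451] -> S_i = 51*7^i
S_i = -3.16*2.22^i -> [-3.16, -7.02, -15.57, -34.57, -76.75]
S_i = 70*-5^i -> [70, -350, 1750, -8750, 43750]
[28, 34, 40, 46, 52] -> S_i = 28 + 6*i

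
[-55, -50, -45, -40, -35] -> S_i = -55 + 5*i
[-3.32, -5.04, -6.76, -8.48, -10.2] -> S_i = -3.32 + -1.72*i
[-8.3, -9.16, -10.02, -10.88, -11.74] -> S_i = -8.30 + -0.86*i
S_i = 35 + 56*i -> [35, 91, 147, 203, 259]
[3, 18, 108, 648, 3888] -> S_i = 3*6^i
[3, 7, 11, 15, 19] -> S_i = 3 + 4*i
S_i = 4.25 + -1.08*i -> [4.25, 3.17, 2.09, 1.01, -0.07]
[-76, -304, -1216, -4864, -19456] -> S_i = -76*4^i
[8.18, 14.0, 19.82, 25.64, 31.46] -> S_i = 8.18 + 5.82*i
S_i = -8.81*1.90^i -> [-8.81, -16.74, -31.8, -60.43, -114.81]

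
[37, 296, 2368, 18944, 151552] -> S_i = 37*8^i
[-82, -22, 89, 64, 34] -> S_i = Random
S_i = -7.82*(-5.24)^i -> [-7.82, 40.98, -214.72, 1125.12, -5895.65]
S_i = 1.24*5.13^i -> [1.24, 6.36, 32.63, 167.41, 858.8]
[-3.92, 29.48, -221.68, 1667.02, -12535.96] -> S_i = -3.92*(-7.52)^i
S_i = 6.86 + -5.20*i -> [6.86, 1.66, -3.54, -8.74, -13.94]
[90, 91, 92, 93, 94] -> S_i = 90 + 1*i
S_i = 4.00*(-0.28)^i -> [4.0, -1.12, 0.31, -0.09, 0.02]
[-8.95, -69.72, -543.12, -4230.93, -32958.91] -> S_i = -8.95*7.79^i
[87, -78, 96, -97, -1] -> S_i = Random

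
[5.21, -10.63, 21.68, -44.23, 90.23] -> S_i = 5.21*(-2.04)^i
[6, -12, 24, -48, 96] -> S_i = 6*-2^i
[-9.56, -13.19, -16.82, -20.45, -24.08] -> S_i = -9.56 + -3.63*i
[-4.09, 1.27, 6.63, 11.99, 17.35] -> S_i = -4.09 + 5.36*i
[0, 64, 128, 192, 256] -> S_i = 0 + 64*i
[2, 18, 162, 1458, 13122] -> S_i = 2*9^i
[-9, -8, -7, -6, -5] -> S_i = -9 + 1*i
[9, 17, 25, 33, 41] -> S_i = 9 + 8*i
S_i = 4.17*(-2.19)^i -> [4.17, -9.13, 20.0, -43.8, 95.92]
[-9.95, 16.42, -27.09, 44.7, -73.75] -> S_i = -9.95*(-1.65)^i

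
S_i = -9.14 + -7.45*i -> [-9.14, -16.59, -24.04, -31.49, -38.94]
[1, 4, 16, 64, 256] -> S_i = 1*4^i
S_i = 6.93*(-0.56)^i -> [6.93, -3.88, 2.17, -1.22, 0.68]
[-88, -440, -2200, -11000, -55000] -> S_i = -88*5^i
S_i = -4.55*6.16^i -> [-4.55, -28.03, -172.65, -1063.54, -6551.4]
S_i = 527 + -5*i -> [527, 522, 517, 512, 507]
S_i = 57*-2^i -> [57, -114, 228, -456, 912]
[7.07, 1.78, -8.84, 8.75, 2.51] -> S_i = Random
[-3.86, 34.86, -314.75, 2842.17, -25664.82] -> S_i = -3.86*(-9.03)^i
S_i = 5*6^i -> [5, 30, 180, 1080, 6480]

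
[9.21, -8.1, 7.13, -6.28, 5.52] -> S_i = 9.21*(-0.88)^i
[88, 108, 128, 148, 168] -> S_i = 88 + 20*i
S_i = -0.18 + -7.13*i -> [-0.18, -7.31, -14.44, -21.57, -28.7]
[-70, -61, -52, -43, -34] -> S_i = -70 + 9*i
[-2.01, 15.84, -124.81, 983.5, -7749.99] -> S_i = -2.01*(-7.88)^i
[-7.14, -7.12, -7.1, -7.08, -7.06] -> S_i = -7.14 + 0.02*i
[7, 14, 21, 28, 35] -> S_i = 7 + 7*i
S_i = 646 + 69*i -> [646, 715, 784, 853, 922]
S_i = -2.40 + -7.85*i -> [-2.4, -10.25, -18.1, -25.95, -33.8]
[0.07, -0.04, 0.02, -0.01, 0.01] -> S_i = 0.07*(-0.54)^i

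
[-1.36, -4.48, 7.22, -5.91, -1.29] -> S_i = Random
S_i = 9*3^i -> [9, 27, 81, 243, 729]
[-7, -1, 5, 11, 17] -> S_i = -7 + 6*i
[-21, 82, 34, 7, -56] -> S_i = Random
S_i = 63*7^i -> [63, 441, 3087, 21609, 151263]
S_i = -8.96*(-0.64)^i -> [-8.96, 5.73, -3.67, 2.35, -1.5]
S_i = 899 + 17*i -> [899, 916, 933, 950, 967]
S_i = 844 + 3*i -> [844, 847, 850, 853, 856]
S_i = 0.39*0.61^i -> [0.39, 0.24, 0.15, 0.09, 0.05]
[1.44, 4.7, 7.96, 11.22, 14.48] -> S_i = 1.44 + 3.26*i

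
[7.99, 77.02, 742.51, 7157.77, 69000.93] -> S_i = 7.99*9.64^i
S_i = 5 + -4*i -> [5, 1, -3, -7, -11]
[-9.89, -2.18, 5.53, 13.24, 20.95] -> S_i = -9.89 + 7.71*i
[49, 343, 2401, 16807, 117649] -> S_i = 49*7^i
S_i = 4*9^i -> [4, 36, 324, 2916, 26244]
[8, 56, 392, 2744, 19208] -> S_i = 8*7^i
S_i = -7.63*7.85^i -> [-7.63, -59.9, -470.18, -3690.91, -28973.65]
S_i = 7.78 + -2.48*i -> [7.78, 5.3, 2.82, 0.34, -2.14]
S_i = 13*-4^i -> [13, -52, 208, -832, 3328]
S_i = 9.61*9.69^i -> [9.61, 93.12, 902.34, 8743.69, 84726.35]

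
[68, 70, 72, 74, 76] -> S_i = 68 + 2*i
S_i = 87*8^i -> [87, 696, 5568, 44544, 356352]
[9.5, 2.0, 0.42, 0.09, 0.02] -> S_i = 9.50*0.21^i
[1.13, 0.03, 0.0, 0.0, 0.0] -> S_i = 1.13*0.03^i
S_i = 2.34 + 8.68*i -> [2.34, 11.02, 19.7, 28.38, 37.06]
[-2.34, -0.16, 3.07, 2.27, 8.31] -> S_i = Random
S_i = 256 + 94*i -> [256, 350, 444, 538, 632]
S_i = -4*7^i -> [-4, -28, -196, -1372, -9604]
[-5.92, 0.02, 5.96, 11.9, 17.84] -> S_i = -5.92 + 5.94*i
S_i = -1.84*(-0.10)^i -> [-1.84, 0.18, -0.02, 0.0, -0.0]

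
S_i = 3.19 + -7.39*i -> [3.19, -4.2, -11.59, -18.98, -26.37]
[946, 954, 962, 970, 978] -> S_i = 946 + 8*i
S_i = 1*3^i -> [1, 3, 9, 27, 81]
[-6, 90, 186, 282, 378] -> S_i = -6 + 96*i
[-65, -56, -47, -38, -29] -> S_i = -65 + 9*i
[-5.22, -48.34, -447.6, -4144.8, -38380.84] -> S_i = -5.22*9.26^i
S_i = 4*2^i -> [4, 8, 16, 32, 64]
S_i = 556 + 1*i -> [556, 557, 558, 559, 560]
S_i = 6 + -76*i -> [6, -70, -146, -222, -298]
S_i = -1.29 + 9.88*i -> [-1.29, 8.59, 18.47, 28.35, 38.23]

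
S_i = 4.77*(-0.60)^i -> [4.77, -2.86, 1.72, -1.03, 0.62]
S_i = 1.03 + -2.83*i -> [1.03, -1.8, -4.63, -7.46, -10.29]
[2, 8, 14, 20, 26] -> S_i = 2 + 6*i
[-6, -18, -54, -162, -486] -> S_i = -6*3^i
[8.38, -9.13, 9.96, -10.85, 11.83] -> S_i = 8.38*(-1.09)^i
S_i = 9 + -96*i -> [9, -87, -183, -279, -375]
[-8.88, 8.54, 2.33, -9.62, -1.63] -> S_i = Random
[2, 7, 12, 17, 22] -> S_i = 2 + 5*i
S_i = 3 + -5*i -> [3, -2, -7, -12, -17]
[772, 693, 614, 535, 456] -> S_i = 772 + -79*i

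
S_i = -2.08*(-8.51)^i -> [-2.08, 17.7, -150.63, 1281.89, -10908.92]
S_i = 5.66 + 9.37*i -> [5.66, 15.03, 24.4, 33.77, 43.14]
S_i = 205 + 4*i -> [205, 209, 213, 217, 221]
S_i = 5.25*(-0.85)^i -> [5.25, -4.46, 3.79, -3.22, 2.74]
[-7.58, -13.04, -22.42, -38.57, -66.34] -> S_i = -7.58*1.72^i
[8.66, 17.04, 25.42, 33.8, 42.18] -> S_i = 8.66 + 8.38*i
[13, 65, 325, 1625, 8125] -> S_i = 13*5^i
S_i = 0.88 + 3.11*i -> [0.88, 3.99, 7.1, 10.21, 13.32]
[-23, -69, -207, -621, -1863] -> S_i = -23*3^i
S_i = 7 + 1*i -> [7, 8, 9, 10, 11]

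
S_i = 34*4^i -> [34, 136, 544, 2176, 8704]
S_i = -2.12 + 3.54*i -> [-2.12, 1.42, 4.96, 8.5, 12.04]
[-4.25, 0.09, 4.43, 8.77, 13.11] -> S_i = -4.25 + 4.34*i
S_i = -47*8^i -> [-47, -376, -3008, -24064, -192512]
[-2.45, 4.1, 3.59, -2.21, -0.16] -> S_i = Random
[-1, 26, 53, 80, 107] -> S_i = -1 + 27*i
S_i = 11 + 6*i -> [11, 17, 23, 29, 35]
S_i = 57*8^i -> [57, 456, 3648, 29184, 233472]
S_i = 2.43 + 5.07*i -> [2.43, 7.5, 12.57, 17.64, 22.71]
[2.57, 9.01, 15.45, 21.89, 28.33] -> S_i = 2.57 + 6.44*i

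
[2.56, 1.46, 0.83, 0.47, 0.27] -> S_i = 2.56*0.57^i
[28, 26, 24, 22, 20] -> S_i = 28 + -2*i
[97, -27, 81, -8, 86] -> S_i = Random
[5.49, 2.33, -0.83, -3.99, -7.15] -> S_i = 5.49 + -3.16*i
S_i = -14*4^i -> [-14, -56, -224, -896, -3584]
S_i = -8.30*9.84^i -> [-8.3, -81.67, -803.65, -7907.94, -77814.13]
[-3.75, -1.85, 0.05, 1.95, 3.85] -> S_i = -3.75 + 1.90*i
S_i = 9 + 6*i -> [9, 15, 21, 27, 33]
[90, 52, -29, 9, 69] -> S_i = Random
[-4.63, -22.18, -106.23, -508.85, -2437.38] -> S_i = -4.63*4.79^i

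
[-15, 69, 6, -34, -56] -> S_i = Random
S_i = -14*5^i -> [-14, -70, -350, -1750, -8750]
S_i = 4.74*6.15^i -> [4.74, 29.15, 179.28, 1102.56, 6780.77]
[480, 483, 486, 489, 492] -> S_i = 480 + 3*i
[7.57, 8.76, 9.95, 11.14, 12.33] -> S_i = 7.57 + 1.19*i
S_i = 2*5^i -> [2, 10, 50, 250, 1250]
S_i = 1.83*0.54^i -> [1.83, 0.99, 0.53, 0.29, 0.16]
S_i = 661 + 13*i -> [661, 674, 687, 700, 713]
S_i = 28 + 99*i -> [28, 127, 226, 325, 424]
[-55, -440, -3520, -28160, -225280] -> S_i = -55*8^i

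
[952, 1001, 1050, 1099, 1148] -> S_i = 952 + 49*i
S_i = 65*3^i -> [65, 195, 585, 1755, 5265]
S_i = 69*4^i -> [69, 276, 1104, 4416, 17664]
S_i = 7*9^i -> [7, 63, 567, 5103, 45927]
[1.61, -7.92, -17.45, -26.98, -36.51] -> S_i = 1.61 + -9.53*i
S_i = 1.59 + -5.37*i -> [1.59, -3.78, -9.15, -14.52, -19.89]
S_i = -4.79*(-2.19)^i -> [-4.79, 10.49, -22.97, 50.31, -110.18]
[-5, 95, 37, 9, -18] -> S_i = Random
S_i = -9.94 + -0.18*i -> [-9.94, -10.12, -10.3, -10.48, -10.66]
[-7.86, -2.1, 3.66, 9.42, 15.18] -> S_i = -7.86 + 5.76*i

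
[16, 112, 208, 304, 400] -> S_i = 16 + 96*i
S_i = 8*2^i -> [8, 16, 32, 64, 128]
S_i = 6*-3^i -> [6, -18, 54, -162, 486]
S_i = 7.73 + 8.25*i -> [7.73, 15.98, 24.23, 32.48, 40.73]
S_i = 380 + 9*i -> [380, 389, 398, 407, 416]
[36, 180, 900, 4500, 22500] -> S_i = 36*5^i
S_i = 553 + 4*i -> [553, 557, 561, 565, 569]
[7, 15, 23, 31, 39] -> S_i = 7 + 8*i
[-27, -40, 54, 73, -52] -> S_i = Random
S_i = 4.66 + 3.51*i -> [4.66, 8.17, 11.68, 15.19, 18.7]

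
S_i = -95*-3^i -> [-95, 285, -855, 2565, -7695]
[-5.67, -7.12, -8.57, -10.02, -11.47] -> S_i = -5.67 + -1.45*i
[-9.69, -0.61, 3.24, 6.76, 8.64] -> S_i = Random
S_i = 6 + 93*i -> [6, 99, 192, 285, 378]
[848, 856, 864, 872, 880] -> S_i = 848 + 8*i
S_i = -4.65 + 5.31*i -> [-4.65, 0.66, 5.97, 11.28, 16.59]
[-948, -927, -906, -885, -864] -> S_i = -948 + 21*i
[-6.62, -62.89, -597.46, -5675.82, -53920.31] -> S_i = -6.62*9.50^i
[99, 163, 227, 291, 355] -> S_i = 99 + 64*i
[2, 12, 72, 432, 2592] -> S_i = 2*6^i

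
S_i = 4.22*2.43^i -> [4.22, 10.25, 24.92, 60.55, 147.14]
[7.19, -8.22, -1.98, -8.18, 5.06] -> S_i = Random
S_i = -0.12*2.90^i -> [-0.12, -0.35, -1.01, -2.93, -8.49]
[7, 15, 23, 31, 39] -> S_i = 7 + 8*i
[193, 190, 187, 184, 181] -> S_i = 193 + -3*i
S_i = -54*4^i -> [-54, -216, -864, -3456, -13824]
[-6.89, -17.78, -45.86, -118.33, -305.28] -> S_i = -6.89*2.58^i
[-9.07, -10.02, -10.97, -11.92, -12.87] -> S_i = -9.07 + -0.95*i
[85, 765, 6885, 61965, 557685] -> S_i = 85*9^i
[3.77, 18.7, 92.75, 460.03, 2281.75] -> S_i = 3.77*4.96^i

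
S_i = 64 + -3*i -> [64, 61, 58, 55, 52]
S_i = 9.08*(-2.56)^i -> [9.08, -23.24, 59.51, -152.34, 389.98]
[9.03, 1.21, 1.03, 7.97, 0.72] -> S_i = Random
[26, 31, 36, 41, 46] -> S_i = 26 + 5*i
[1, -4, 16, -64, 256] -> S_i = 1*-4^i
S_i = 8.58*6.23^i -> [8.58, 53.45, 333.01, 2074.68, 12925.27]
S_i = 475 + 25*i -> [475, 500, 525, 550, 575]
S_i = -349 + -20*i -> [-349, -369, -389, -409, -429]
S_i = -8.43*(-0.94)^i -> [-8.43, 7.92, -7.45, 7.0, -6.58]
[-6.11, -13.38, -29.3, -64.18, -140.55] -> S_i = -6.11*2.19^i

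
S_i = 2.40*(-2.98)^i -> [2.4, -7.15, 21.31, -63.51, 189.27]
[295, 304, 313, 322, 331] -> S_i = 295 + 9*i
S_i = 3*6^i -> [3, 18, 108, 648, 3888]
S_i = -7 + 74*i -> [-7, 67, 141, 215, 289]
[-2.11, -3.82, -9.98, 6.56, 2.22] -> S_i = Random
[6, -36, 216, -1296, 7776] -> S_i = 6*-6^i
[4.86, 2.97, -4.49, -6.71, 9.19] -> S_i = Random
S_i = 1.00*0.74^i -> [1.0, 0.74, 0.55, 0.41, 0.3]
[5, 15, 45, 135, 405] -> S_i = 5*3^i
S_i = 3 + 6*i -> [3, 9, 15, 21, 27]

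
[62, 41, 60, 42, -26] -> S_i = Random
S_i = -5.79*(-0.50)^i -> [-5.79, 2.9, -1.45, 0.72, -0.36]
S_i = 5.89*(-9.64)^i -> [5.89, -56.78, 547.36, -5276.51, 50865.51]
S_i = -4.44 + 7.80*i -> [-4.44, 3.36, 11.16, 18.96, 26.76]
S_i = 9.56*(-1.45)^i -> [9.56, -13.86, 20.1, -29.14, 42.26]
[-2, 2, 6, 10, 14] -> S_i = -2 + 4*i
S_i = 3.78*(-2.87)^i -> [3.78, -10.85, 31.14, -89.36, 256.46]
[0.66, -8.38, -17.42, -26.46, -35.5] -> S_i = 0.66 + -9.04*i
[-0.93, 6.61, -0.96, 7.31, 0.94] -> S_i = Random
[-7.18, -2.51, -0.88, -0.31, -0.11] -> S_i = -7.18*0.35^i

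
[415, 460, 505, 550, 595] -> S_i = 415 + 45*i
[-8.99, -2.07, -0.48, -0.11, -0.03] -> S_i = -8.99*0.23^i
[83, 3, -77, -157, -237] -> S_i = 83 + -80*i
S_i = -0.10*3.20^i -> [-0.1, -0.32, -1.02, -3.28, -10.49]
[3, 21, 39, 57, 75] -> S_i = 3 + 18*i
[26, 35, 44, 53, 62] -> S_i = 26 + 9*i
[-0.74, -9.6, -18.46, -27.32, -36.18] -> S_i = -0.74 + -8.86*i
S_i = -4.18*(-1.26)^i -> [-4.18, 5.27, -6.64, 8.36, -10.54]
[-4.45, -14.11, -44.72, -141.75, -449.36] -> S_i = -4.45*3.17^i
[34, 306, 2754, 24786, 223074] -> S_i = 34*9^i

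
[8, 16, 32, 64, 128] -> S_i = 8*2^i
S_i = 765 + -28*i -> [765, 737, 709, 681, 653]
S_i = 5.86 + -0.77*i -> [5.86, 5.09, 4.32, 3.55, 2.78]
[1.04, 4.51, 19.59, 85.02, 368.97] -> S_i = 1.04*4.34^i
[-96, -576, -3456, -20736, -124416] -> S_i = -96*6^i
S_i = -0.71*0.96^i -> [-0.71, -0.68, -0.65, -0.63, -0.6]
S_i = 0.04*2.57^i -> [0.04, 0.1, 0.26, 0.68, 1.74]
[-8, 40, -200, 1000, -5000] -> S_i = -8*-5^i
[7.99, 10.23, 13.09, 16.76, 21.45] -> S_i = 7.99*1.28^i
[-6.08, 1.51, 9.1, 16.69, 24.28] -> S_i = -6.08 + 7.59*i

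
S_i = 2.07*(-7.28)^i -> [2.07, -15.07, 109.71, -798.66, 5814.28]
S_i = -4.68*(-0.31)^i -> [-4.68, 1.45, -0.45, 0.14, -0.04]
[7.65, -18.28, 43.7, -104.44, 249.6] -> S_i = 7.65*(-2.39)^i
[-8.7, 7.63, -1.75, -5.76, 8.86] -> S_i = Random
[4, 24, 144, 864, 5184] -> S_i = 4*6^i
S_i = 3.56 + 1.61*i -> [3.56, 5.17, 6.78, 8.39, 10.0]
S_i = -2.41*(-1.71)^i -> [-2.41, 4.12, -7.05, 12.05, -20.61]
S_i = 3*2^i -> [3, 6, 12, 24, 48]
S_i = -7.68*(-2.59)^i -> [-7.68, 19.89, -51.52, 133.43, -345.59]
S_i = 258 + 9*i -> [258, 267, 276, 285, 294]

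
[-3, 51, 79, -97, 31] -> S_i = Random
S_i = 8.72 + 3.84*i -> [8.72, 12.56, 16.4, 20.24, 24.08]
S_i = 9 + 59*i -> [9, 68, 127, 186, 245]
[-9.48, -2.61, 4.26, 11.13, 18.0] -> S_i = -9.48 + 6.87*i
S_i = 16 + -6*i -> [16, 10, 4, -2, -8]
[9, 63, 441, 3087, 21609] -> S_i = 9*7^i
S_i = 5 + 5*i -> [5, 10, 15, 20, 25]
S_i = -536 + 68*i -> [-536, -468, -400, -332, -264]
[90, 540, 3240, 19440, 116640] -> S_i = 90*6^i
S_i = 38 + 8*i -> [38, 46, 54, 62, 70]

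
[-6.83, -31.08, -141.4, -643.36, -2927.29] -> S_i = -6.83*4.55^i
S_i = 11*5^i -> [11, 55, 275, 1375, 6875]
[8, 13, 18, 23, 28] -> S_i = 8 + 5*i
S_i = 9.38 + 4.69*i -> [9.38, 14.07, 18.76, 23.45, 28.14]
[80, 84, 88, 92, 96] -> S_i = 80 + 4*i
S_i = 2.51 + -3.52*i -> [2.51, -1.01, -4.53, -8.05, -11.57]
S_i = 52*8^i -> [52, 416, 3328, 26624, 212992]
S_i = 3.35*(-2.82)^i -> [3.35, -9.45, 26.64, -75.13, 211.86]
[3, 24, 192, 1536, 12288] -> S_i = 3*8^i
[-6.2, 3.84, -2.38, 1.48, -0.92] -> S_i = -6.20*(-0.62)^i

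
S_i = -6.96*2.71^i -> [-6.96, -18.86, -51.11, -138.52, -375.39]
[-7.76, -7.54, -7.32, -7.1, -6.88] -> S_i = -7.76 + 0.22*i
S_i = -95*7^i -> [-95, -665, -4655, -32585, -228095]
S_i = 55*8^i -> [55, 440, 3520, 28160, 225280]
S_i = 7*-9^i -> [7, -63, 567, -5103, 45927]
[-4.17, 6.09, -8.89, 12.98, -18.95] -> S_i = -4.17*(-1.46)^i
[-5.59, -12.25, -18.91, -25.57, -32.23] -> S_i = -5.59 + -6.66*i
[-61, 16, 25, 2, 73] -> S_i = Random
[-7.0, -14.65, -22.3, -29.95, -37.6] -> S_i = -7.00 + -7.65*i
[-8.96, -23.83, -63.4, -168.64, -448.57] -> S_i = -8.96*2.66^i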